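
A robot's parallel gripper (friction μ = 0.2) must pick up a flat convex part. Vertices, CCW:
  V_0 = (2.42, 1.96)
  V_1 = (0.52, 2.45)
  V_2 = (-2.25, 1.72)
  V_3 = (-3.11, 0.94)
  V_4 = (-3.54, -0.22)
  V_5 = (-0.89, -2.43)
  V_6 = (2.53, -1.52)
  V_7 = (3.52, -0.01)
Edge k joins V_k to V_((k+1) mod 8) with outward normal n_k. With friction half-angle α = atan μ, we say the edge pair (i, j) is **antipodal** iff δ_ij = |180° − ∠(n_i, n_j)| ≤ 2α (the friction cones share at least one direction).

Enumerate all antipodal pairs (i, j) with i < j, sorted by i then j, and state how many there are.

count = 4; pairs: (1,5), (2,6), (3,6), (4,7)

α = atan 0.2 = 11.31°;  2α = 22.62°
n_0 = (+0.2497, +0.9683)
n_1 = (-0.2548, +0.9670)
n_2 = (-0.6718, +0.7407)
n_3 = (-0.9377, +0.3476)
n_4 = (-0.6405, -0.7680)
n_5 = (+0.2571, -0.9664)
n_6 = (+0.8363, -0.5483)
n_7 = (+0.8731, +0.4875)
  (0,1): δ = 150.77°  ·
  (0,2): δ = 123.33°  ·
  (0,3): δ = 95.88°  ·
  (0,4): δ = 25.37°  ·
  (0,5): δ = 29.36°  ·
  (0,6): δ = 71.21°  ·
  (0,7): δ = 133.64°  ·
  (1,2): δ = 152.56°  ·
  (1,3): δ = 125.10°  ·
  (1,4): δ = 54.59°  ·
  (1,5): δ = 0.14°  ✓
  (1,6): δ = 41.99°  ·
  (1,7): δ = 104.41°  ·
  (2,3): δ = 152.55°  ·
  (2,4): δ = 82.03°  ·
  (2,5): δ = 27.31°  ·
  (2,6): δ = 14.54°  ✓
  (2,7): δ = 76.97°  ·
  (3,4): δ = 109.49°  ·
  (3,5): δ = 54.76°  ·
  (3,6): δ = 12.91°  ✓
  (3,7): δ = 49.52°  ·
  (4,5): δ = 125.27°  ·
  (4,6): δ = 83.42°  ·
  (4,7): δ = 21.00°  ✓
  (5,6): δ = 138.15°  ·
  (5,7): δ = 75.72°  ·
  (6,7): δ = 117.57°  ·
antipodal pairs: 4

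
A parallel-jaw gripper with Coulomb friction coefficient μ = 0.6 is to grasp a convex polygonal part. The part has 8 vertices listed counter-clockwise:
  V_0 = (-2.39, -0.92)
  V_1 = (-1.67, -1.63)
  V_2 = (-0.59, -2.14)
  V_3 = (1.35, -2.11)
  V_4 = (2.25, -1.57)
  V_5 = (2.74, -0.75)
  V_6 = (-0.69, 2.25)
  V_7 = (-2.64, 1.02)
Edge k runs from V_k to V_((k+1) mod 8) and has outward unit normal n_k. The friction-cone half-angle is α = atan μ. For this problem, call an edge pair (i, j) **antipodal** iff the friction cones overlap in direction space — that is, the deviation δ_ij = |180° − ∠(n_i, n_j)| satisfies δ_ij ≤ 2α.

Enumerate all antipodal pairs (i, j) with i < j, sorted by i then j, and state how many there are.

α = atan 0.6 = 30.96°;  2α = 61.93°
n_0 = (-0.7021, -0.7120)
n_1 = (-0.4270, -0.9042)
n_2 = (+0.0155, -0.9999)
n_3 = (+0.5145, -0.8575)
n_4 = (+0.8584, -0.5130)
n_5 = (+0.6583, +0.7527)
n_6 = (-0.5335, +0.8458)
n_7 = (-0.9918, -0.1278)
  (0,1): δ = 160.68°  ·
  (0,2): δ = 134.51°  ·
  (0,3): δ = 104.44°  ·
  (0,4): δ = 76.26°  ·
  (0,5): δ = 3.43°  ✓
  (0,6): δ = 76.84°  ·
  (0,7): δ = 141.94°  ·
  (1,2): δ = 153.84°  ·
  (1,3): δ = 123.76°  ·
  (1,4): δ = 95.58°  ·
  (1,5): δ = 15.90°  ✓
  (1,6): δ = 57.52°  ✓
  (1,7): δ = 122.62°  ·
  (2,3): δ = 149.92°  ·
  (2,4): δ = 121.75°  ·
  (2,5): δ = 42.06°  ✓
  (2,6): δ = 31.36°  ✓
  (2,7): δ = 96.46°  ·
  (3,4): δ = 151.82°  ·
  (3,5): δ = 72.14°  ·
  (3,6): δ = 1.28°  ✓
  (3,7): δ = 66.38°  ·
  (4,5): δ = 100.31°  ·
  (4,6): δ = 26.90°  ✓
  (4,7): δ = 38.20°  ✓
  (5,6): δ = 106.58°  ·
  (5,7): δ = 41.48°  ✓
  (6,7): δ = 114.90°  ·
antipodal pairs: 9

count = 9; pairs: (0,5), (1,5), (1,6), (2,5), (2,6), (3,6), (4,6), (4,7), (5,7)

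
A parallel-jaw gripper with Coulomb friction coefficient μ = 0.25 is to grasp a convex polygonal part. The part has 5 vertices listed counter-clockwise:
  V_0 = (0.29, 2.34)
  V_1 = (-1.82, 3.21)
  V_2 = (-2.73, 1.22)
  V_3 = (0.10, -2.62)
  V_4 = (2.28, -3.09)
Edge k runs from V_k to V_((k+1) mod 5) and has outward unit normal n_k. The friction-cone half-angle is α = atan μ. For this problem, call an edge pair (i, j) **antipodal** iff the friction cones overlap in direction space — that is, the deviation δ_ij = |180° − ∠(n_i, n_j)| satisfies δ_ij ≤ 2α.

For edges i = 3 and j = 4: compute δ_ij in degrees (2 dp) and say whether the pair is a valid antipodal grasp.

α = atan 0.25 = 14.04°;  2α = 28.07°
edge 3: e_3 = (+2.18, -0.47);  n_3 = (-0.2108, -0.9775)
edge 4: e_4 = (-1.99, +5.43);  n_4 = (+0.9389, +0.3441)
∠(n_3, n_4) = 122.29°
δ = |180° − 122.29°| = 57.71°
57.71° > 2α = 28.07°  →  invalid

δ = 57.71°, invalid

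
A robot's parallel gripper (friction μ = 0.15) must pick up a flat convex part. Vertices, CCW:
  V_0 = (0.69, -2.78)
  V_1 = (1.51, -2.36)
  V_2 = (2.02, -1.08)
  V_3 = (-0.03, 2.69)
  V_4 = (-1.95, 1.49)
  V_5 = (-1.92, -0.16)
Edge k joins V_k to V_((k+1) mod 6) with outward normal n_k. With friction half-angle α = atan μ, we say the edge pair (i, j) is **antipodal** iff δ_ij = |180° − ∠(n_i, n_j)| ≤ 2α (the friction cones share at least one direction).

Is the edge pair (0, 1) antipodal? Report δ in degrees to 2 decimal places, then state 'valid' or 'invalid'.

α = atan 0.15 = 8.53°;  2α = 17.06°
edge 0: e_0 = (+0.82, +0.42);  n_0 = (+0.4559, -0.8900)
edge 1: e_1 = (+0.51, +1.28);  n_1 = (+0.9290, -0.3701)
∠(n_0, n_1) = 41.15°
δ = |180° − 41.15°| = 138.85°
138.85° > 2α = 17.06°  →  invalid

δ = 138.85°, invalid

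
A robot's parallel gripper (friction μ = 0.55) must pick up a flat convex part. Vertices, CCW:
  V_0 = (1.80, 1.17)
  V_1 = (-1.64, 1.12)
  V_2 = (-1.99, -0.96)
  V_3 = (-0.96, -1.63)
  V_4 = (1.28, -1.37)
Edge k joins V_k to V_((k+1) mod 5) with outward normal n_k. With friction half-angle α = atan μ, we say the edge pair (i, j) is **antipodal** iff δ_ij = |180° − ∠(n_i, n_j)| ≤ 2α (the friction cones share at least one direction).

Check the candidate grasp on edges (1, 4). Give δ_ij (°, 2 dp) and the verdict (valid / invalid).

α = atan 0.55 = 28.81°;  2α = 57.62°
edge 1: e_1 = (-0.35, -2.08);  n_1 = (-0.9861, +0.1659)
edge 4: e_4 = (+0.52, +2.54);  n_4 = (+0.9797, -0.2006)
∠(n_1, n_4) = 177.98°
δ = |180° − 177.98°| = 2.02°
2.02° ≤ 2α = 57.62°  →  valid

δ = 2.02°, valid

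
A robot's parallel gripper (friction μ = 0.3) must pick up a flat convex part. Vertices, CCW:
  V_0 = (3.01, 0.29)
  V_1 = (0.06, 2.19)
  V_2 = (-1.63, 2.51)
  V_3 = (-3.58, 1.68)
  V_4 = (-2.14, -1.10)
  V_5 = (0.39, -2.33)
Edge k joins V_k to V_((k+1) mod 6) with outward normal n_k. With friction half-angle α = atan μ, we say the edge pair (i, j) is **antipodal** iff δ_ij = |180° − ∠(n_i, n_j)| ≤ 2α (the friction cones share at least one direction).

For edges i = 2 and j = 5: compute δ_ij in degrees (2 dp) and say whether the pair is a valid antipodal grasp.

δ = 21.94°, valid

α = atan 0.3 = 16.70°;  2α = 33.40°
edge 2: e_2 = (-1.95, -0.83);  n_2 = (-0.3916, +0.9201)
edge 5: e_5 = (+2.62, +2.62);  n_5 = (+0.7071, -0.7071)
∠(n_2, n_5) = 158.06°
δ = |180° − 158.06°| = 21.94°
21.94° ≤ 2α = 33.40°  →  valid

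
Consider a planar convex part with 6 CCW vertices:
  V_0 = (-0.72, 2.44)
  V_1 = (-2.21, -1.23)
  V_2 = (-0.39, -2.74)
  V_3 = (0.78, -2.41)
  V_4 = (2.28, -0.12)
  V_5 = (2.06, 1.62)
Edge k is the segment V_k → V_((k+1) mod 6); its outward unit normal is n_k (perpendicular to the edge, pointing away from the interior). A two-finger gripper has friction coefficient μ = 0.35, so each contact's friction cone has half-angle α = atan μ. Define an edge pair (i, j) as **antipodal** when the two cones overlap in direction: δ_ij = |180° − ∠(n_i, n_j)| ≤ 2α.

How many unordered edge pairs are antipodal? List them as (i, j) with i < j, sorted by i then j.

α = atan 0.35 = 19.29°;  2α = 38.58°
n_0 = (-0.9265, +0.3762)
n_1 = (-0.6385, -0.7696)
n_2 = (+0.2715, -0.9624)
n_3 = (+0.8365, -0.5479)
n_4 = (+0.9921, +0.1254)
n_5 = (+0.2829, +0.9591)
  (0,1): δ = 107.58°  ·
  (0,2): δ = 52.15°  ·
  (0,3): δ = 11.13°  ✓
  (0,4): δ = 29.30°  ✓
  (0,5): δ = 95.66°  ·
  (1,2): δ = 124.57°  ·
  (1,3): δ = 83.54°  ·
  (1,4): δ = 43.11°  ·
  (1,5): δ = 23.25°  ✓
  (2,3): δ = 138.98°  ·
  (2,4): δ = 98.55°  ·
  (2,5): δ = 32.19°  ✓
  (3,4): δ = 139.57°  ·
  (3,5): δ = 73.21°  ·
  (4,5): δ = 113.64°  ·
antipodal pairs: 4

count = 4; pairs: (0,3), (0,4), (1,5), (2,5)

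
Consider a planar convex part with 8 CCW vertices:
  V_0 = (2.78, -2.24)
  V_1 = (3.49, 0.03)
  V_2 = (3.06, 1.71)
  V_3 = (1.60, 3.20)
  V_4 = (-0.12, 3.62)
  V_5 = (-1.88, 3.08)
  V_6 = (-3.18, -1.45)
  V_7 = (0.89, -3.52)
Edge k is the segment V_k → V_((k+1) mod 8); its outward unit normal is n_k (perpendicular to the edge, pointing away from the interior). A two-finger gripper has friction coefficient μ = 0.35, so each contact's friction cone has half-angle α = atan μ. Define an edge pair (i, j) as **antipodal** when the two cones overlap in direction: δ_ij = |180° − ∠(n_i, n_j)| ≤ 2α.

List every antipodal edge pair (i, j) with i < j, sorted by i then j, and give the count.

α = atan 0.35 = 19.29°;  2α = 38.58°
n_0 = (+0.9544, -0.2985)
n_1 = (+0.9688, +0.2480)
n_2 = (+0.7143, +0.6999)
n_3 = (+0.2372, +0.9715)
n_4 = (-0.2933, +0.9560)
n_5 = (-0.9612, +0.2758)
n_6 = (-0.4533, -0.8913)
n_7 = (+0.5608, -0.8280)
  (0,1): δ = 148.27°  ·
  (0,2): δ = 118.21°  ·
  (0,3): δ = 86.35°  ·
  (0,4): δ = 55.57°  ·
  (0,5): δ = 1.36°  ✓
  (0,6): δ = 80.41°  ·
  (0,7): δ = 141.48°  ·
  (1,2): δ = 149.94°  ·
  (1,3): δ = 118.08°  ·
  (1,4): δ = 87.30°  ·
  (1,5): δ = 30.37°  ✓
  (1,6): δ = 48.69°  ·
  (1,7): δ = 109.75°  ·
  (2,3): δ = 148.14°  ·
  (2,4): δ = 117.36°  ·
  (2,5): δ = 60.43°  ·
  (2,6): δ = 18.62°  ✓
  (2,7): δ = 79.69°  ·
  (3,4): δ = 149.22°  ·
  (3,5): δ = 92.29°  ·
  (3,6): δ = 13.24°  ✓
  (3,7): δ = 47.83°  ·
  (4,5): δ = 123.07°  ·
  (4,6): δ = 44.01°  ·
  (4,7): δ = 17.05°  ✓
  (5,6): δ = 100.95°  ·
  (5,7): δ = 39.88°  ·
  (6,7): δ = 118.93°  ·
antipodal pairs: 5

count = 5; pairs: (0,5), (1,5), (2,6), (3,6), (4,7)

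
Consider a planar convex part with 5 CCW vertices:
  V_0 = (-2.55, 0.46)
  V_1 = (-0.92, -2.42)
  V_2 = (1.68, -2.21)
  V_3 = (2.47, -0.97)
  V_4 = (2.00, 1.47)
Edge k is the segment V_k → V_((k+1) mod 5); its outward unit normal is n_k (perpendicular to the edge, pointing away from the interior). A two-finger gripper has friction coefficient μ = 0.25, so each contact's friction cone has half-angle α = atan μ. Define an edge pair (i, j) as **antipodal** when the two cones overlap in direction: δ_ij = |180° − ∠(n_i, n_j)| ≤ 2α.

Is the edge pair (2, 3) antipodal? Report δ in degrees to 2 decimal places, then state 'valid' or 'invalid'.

α = atan 0.25 = 14.04°;  2α = 28.07°
edge 2: e_2 = (+0.79, +1.24);  n_2 = (+0.8434, -0.5373)
edge 3: e_3 = (-0.47, +2.44);  n_3 = (+0.9819, +0.1891)
∠(n_2, n_3) = 43.40°
δ = |180° − 43.40°| = 136.60°
136.60° > 2α = 28.07°  →  invalid

δ = 136.60°, invalid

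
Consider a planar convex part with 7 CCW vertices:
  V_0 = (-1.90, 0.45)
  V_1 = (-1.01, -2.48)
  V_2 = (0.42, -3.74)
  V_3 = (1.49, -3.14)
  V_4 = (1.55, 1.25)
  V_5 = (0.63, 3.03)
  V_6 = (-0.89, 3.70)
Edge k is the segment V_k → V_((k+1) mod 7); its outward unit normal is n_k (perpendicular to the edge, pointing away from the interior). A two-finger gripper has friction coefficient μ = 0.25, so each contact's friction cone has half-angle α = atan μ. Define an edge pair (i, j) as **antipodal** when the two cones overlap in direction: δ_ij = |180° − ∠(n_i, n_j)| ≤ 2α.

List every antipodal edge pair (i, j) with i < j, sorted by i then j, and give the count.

α = atan 0.25 = 14.04°;  2α = 28.07°
n_0 = (-0.9568, -0.2906)
n_1 = (-0.6611, -0.7503)
n_2 = (+0.4891, -0.8722)
n_3 = (+0.9999, -0.0137)
n_4 = (+0.8884, +0.4592)
n_5 = (+0.4033, +0.9150)
n_6 = (-0.9549, +0.2968)
  (0,1): δ = 148.28°  ·
  (0,2): δ = 77.61°  ·
  (0,3): δ = 17.68°  ✓
  (0,4): δ = 10.44°  ✓
  (0,5): δ = 49.32°  ·
  (0,6): δ = 145.84°  ·
  (1,2): δ = 109.33°  ·
  (1,3): δ = 49.40°  ·
  (1,4): δ = 21.28°  ✓
  (1,5): δ = 17.60°  ✓
  (1,6): δ = 114.12°  ·
  (2,3): δ = 120.06°  ·
  (2,4): δ = 91.95°  ·
  (2,5): δ = 53.07°  ·
  (2,6): δ = 43.45°  ·
  (3,4): δ = 151.88°  ·
  (3,5): δ = 113.00°  ·
  (3,6): δ = 16.48°  ✓
  (4,5): δ = 141.12°  ·
  (4,6): δ = 44.60°  ·
  (5,6): δ = 83.48°  ·
antipodal pairs: 5

count = 5; pairs: (0,3), (0,4), (1,4), (1,5), (3,6)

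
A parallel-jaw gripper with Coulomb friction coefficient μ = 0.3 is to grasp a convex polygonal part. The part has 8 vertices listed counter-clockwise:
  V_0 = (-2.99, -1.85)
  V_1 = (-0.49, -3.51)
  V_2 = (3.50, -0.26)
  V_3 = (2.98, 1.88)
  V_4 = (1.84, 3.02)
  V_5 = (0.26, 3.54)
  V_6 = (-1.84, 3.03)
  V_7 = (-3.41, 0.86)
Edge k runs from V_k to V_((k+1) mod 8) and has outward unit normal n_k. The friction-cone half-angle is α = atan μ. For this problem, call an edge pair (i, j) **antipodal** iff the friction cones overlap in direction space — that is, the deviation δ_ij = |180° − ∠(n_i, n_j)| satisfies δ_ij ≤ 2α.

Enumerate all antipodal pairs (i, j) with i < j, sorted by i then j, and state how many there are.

count = 5; pairs: (0,3), (0,4), (1,5), (1,6), (2,7)

α = atan 0.3 = 16.70°;  2α = 33.40°
n_0 = (-0.5532, -0.8331)
n_1 = (+0.6315, -0.7753)
n_2 = (+0.9717, +0.2361)
n_3 = (+0.7071, +0.7071)
n_4 = (+0.3126, +0.9499)
n_5 = (-0.2360, +0.9718)
n_6 = (-0.8102, +0.5862)
n_7 = (-0.9882, -0.1532)
  (0,1): δ = 107.25°  ·
  (0,2): δ = 42.76°  ·
  (0,3): δ = 11.42°  ✓
  (0,4): δ = 15.37°  ✓
  (0,5): δ = 47.23°  ·
  (0,6): δ = 87.70°  ·
  (0,7): δ = 132.39°  ·
  (1,2): δ = 115.51°  ·
  (1,3): δ = 84.16°  ·
  (1,4): δ = 57.38°  ·
  (1,5): δ = 25.51°  ✓
  (1,6): δ = 14.95°  ✓
  (1,7): δ = 59.65°  ·
  (2,3): δ = 148.66°  ·
  (2,4): δ = 121.87°  ·
  (2,5): δ = 90.01°  ·
  (2,6): δ = 49.54°  ·
  (2,7): δ = 4.85°  ✓
  (3,4): δ = 153.22°  ·
  (3,5): δ = 121.35°  ·
  (3,6): δ = 80.89°  ·
  (3,7): δ = 36.19°  ·
  (4,5): δ = 148.13°  ·
  (4,6): δ = 107.67°  ·
  (4,7): δ = 62.97°  ·
  (5,6): δ = 139.54°  ·
  (5,7): δ = 94.84°  ·
  (6,7): δ = 135.30°  ·
antipodal pairs: 5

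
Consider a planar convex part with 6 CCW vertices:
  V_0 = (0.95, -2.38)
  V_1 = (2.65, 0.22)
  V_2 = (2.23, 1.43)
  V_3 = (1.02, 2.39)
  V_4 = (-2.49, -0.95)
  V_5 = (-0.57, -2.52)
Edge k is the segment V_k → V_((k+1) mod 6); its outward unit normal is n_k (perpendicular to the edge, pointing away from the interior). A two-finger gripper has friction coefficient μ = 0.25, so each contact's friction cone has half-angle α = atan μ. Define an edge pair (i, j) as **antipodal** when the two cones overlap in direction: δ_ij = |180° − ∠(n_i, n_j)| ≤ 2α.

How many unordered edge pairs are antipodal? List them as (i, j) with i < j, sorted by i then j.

count = 2; pairs: (0,3), (2,4)

α = atan 0.25 = 14.04°;  2α = 28.07°
n_0 = (+0.8370, -0.5472)
n_1 = (+0.9447, +0.3279)
n_2 = (+0.6215, +0.7834)
n_3 = (-0.6893, +0.7244)
n_4 = (-0.6330, -0.7741)
n_5 = (+0.0917, -0.9958)
  (0,1): δ = 127.68°  ·
  (0,2): δ = 95.25°  ·
  (0,3): δ = 13.24°  ✓
  (0,4): δ = 83.91°  ·
  (0,5): δ = 128.44°  ·
  (1,2): δ = 147.57°  ·
  (1,3): δ = 65.56°  ·
  (1,4): δ = 31.58°  ·
  (1,5): δ = 76.12°  ·
  (2,3): δ = 97.99°  ·
  (2,4): δ = 0.85°  ✓
  (2,5): δ = 43.69°  ·
  (3,4): δ = 82.85°  ·
  (3,5): δ = 38.32°  ·
  (4,5): δ = 135.46°  ·
antipodal pairs: 2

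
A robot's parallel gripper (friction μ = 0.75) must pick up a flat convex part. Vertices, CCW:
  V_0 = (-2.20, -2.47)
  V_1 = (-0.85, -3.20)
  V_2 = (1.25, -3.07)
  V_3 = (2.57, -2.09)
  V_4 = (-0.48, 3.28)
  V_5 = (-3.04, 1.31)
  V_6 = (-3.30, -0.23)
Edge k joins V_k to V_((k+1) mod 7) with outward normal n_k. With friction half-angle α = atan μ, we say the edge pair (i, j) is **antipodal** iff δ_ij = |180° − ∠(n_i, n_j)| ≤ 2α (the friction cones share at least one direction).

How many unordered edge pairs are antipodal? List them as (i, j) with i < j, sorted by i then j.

count = 8; pairs: (0,3), (0,4), (1,3), (1,4), (2,4), (2,5), (3,5), (3,6)

α = atan 0.75 = 36.87°;  2α = 73.74°
n_0 = (-0.4757, -0.8796)
n_1 = (+0.0618, -0.9981)
n_2 = (+0.5961, -0.8029)
n_3 = (+0.8695, +0.4939)
n_4 = (-0.6099, +0.7925)
n_5 = (-0.9860, +0.1665)
n_6 = (-0.8976, -0.4408)
  (0,1): δ = 148.06°  ·
  (0,2): δ = 115.01°  ·
  (0,3): δ = 32.00°  ✓
  (0,4): δ = 65.98°  ✓
  (0,5): δ = 108.82°  ·
  (0,6): δ = 144.56°  ·
  (1,2): δ = 146.95°  ·
  (1,3): δ = 63.95°  ✓
  (1,4): δ = 34.04°  ✓
  (1,5): δ = 76.87°  ·
  (1,6): δ = 112.61°  ·
  (2,3): δ = 97.00°  ·
  (2,4): δ = 0.99°  ✓
  (2,5): δ = 43.83°  ✓
  (2,6): δ = 79.56°  ·
  (3,4): δ = 82.02°  ·
  (3,5): δ = 39.18°  ✓
  (3,6): δ = 3.44°  ✓
  (4,5): δ = 137.16°  ·
  (4,6): δ = 101.43°  ·
  (5,6): δ = 144.26°  ·
antipodal pairs: 8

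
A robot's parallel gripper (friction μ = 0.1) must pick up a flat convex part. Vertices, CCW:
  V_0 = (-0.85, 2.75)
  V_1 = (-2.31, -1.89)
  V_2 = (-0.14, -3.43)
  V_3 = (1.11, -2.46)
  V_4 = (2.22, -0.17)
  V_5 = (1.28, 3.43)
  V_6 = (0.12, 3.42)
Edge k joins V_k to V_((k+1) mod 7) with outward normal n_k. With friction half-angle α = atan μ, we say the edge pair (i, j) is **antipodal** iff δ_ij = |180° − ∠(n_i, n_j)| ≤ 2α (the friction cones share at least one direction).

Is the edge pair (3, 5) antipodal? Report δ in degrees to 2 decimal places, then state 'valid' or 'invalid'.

α = atan 0.1 = 5.71°;  2α = 11.42°
edge 3: e_3 = (+1.11, +2.29);  n_3 = (+0.8999, -0.4362)
edge 5: e_5 = (-1.16, -0.01);  n_5 = (-0.0086, +1.0000)
∠(n_3, n_5) = 116.35°
δ = |180° − 116.35°| = 63.65°
63.65° > 2α = 11.42°  →  invalid

δ = 63.65°, invalid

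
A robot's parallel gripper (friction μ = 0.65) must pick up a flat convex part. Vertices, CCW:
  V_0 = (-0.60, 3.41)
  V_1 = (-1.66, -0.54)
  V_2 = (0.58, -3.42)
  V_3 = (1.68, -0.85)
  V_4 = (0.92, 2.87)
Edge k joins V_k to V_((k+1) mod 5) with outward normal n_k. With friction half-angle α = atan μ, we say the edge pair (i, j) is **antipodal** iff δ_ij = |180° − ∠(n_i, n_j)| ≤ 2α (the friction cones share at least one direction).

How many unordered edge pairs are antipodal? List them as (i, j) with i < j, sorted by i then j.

count = 5; pairs: (0,2), (0,3), (1,2), (1,3), (1,4)

α = atan 0.65 = 33.02°;  2α = 66.05°
n_0 = (-0.9658, +0.2592)
n_1 = (-0.7894, -0.6139)
n_2 = (+0.9193, -0.3935)
n_3 = (+0.9798, +0.2002)
n_4 = (+0.3348, +0.9423)
  (0,1): δ = 127.10°  ·
  (0,2): δ = 8.15°  ✓
  (0,3): δ = 26.57°  ✓
  (0,4): δ = 85.46°  ·
  (1,2): δ = 61.05°  ✓
  (1,3): δ = 26.33°  ✓
  (1,4): δ = 32.57°  ✓
  (2,3): δ = 145.28°  ·
  (2,4): δ = 86.39°  ·
  (3,4): δ = 121.10°  ·
antipodal pairs: 5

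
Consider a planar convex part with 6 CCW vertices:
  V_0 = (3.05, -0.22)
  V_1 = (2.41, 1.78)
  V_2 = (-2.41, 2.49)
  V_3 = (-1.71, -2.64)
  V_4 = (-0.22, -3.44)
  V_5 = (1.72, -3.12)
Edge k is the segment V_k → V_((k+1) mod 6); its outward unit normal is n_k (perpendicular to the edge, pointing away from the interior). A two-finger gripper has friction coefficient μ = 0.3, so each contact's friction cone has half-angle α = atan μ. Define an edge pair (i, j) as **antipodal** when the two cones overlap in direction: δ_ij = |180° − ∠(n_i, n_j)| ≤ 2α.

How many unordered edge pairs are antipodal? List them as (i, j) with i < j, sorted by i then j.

α = atan 0.3 = 16.70°;  2α = 33.40°
n_0 = (+0.9524, +0.3048)
n_1 = (+0.1457, +0.9893)
n_2 = (-0.9908, -0.1352)
n_3 = (-0.4730, -0.8810)
n_4 = (+0.1627, -0.9867)
n_5 = (+0.9090, -0.4169)
  (0,1): δ = 116.12°  ·
  (0,2): δ = 9.97°  ✓
  (0,3): δ = 44.02°  ·
  (0,4): δ = 81.62°  ·
  (0,5): δ = 137.62°  ·
  (1,2): δ = 73.85°  ·
  (1,3): δ = 19.85°  ✓
  (1,4): δ = 17.75°  ✓
  (1,5): δ = 73.74°  ·
  (2,3): δ = 126.00°  ·
  (2,4): δ = 88.40°  ·
  (2,5): δ = 32.41°  ✓
  (3,4): δ = 142.40°  ·
  (3,5): δ = 86.41°  ·
  (4,5): δ = 124.00°  ·
antipodal pairs: 4

count = 4; pairs: (0,2), (1,3), (1,4), (2,5)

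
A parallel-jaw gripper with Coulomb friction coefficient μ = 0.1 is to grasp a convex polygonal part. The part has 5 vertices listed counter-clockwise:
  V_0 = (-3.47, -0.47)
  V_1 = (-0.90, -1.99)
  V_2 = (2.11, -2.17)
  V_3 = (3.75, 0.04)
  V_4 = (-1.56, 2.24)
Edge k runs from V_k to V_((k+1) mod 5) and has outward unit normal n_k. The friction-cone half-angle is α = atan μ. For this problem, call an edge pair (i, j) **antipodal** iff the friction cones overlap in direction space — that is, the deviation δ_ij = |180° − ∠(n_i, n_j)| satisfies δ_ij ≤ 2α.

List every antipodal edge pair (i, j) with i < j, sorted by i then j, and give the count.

α = atan 0.1 = 5.71°;  2α = 11.42°
n_0 = (-0.5091, -0.8607)
n_1 = (-0.0597, -0.9982)
n_2 = (+0.8030, -0.5959)
n_3 = (+0.3828, +0.9238)
n_4 = (-0.8174, +0.5761)
  (0,1): δ = 152.82°  ·
  (0,2): δ = 95.98°  ·
  (0,3): δ = 8.10°  ✓
  (0,4): δ = 85.43°  ·
  (1,2): δ = 123.16°  ·
  (1,3): δ = 19.08°  ·
  (1,4): δ = 58.25°  ·
  (2,3): δ = 75.93°  ·
  (2,4): δ = 1.40°  ✓
  (3,4): δ = 102.67°  ·
antipodal pairs: 2

count = 2; pairs: (0,3), (2,4)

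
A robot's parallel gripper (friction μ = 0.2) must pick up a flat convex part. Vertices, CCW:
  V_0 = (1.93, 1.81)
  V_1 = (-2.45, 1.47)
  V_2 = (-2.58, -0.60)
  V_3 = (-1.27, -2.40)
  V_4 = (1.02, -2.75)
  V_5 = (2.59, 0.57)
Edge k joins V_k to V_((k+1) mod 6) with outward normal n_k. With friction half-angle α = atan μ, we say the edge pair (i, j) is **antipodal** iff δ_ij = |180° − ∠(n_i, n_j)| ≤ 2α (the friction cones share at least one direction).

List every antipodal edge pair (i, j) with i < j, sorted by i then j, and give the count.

count = 3; pairs: (0,3), (1,4), (2,5)

α = atan 0.2 = 11.31°;  2α = 22.62°
n_0 = (-0.0774, +0.9970)
n_1 = (-0.9980, +0.0627)
n_2 = (-0.8085, -0.5884)
n_3 = (-0.1511, -0.9885)
n_4 = (+0.9040, -0.4275)
n_5 = (+0.8827, +0.4698)
  (0,1): δ = 98.03°  ·
  (0,2): δ = 58.39°  ·
  (0,3): δ = 13.13°  ✓
  (0,4): δ = 60.25°  ·
  (0,5): δ = 113.59°  ·
  (1,2): δ = 140.36°  ·
  (1,3): δ = 95.10°  ·
  (1,4): δ = 21.72°  ✓
  (1,5): δ = 31.62°  ·
  (2,3): δ = 134.74°  ·
  (2,4): δ = 61.36°  ·
  (2,5): δ = 8.02°  ✓
  (3,4): δ = 106.62°  ·
  (3,5): δ = 53.29°  ·
  (4,5): δ = 126.67°  ·
antipodal pairs: 3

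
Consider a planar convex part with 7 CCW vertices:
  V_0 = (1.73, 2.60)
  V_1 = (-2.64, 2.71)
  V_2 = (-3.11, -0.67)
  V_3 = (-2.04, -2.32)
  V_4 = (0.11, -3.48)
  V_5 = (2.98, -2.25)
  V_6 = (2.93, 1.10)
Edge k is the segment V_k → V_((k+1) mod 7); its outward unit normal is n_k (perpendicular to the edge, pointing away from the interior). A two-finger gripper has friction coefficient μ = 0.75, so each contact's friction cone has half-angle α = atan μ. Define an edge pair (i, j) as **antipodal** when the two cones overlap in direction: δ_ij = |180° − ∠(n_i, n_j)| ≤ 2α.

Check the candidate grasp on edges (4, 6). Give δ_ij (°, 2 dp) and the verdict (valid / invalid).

δ = 74.54°, invalid

α = atan 0.75 = 36.87°;  2α = 73.74°
edge 4: e_4 = (+2.87, +1.23);  n_4 = (+0.3939, -0.9191)
edge 6: e_6 = (-1.20, +1.50);  n_6 = (+0.7809, +0.6247)
∠(n_4, n_6) = 105.46°
δ = |180° − 105.46°| = 74.54°
74.54° > 2α = 73.74°  →  invalid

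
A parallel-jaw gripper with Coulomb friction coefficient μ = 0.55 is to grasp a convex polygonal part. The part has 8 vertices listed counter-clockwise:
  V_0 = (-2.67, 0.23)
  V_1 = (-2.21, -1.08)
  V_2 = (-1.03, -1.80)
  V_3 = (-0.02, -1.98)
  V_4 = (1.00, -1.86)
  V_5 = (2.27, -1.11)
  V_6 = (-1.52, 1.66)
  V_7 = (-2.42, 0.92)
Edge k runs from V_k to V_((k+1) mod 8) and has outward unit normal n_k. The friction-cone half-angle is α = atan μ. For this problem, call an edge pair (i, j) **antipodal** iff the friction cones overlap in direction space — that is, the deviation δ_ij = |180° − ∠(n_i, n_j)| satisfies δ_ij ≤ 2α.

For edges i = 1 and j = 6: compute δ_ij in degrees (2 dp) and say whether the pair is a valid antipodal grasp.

α = atan 0.55 = 28.81°;  2α = 57.62°
edge 1: e_1 = (+1.18, -0.72);  n_1 = (-0.5209, -0.8536)
edge 6: e_6 = (-0.90, -0.74);  n_6 = (-0.6351, +0.7724)
∠(n_1, n_6) = 109.18°
δ = |180° − 109.18°| = 70.82°
70.82° > 2α = 57.62°  →  invalid

δ = 70.82°, invalid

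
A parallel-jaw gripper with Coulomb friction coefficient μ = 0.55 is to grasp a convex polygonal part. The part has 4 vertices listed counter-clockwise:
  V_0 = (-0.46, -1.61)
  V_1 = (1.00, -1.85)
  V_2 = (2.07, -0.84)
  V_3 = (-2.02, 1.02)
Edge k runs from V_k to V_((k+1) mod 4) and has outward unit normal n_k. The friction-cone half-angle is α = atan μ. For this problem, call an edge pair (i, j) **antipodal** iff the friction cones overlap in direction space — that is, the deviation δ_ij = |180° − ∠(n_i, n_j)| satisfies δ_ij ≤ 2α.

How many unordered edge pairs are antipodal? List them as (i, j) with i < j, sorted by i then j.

α = atan 0.55 = 28.81°;  2α = 57.62°
n_0 = (-0.1622, -0.9868)
n_1 = (+0.6864, -0.7272)
n_2 = (+0.4140, +0.9103)
n_3 = (-0.8601, -0.5102)
  (0,1): δ = 127.32°  ·
  (0,2): δ = 15.12°  ✓
  (0,3): δ = 130.01°  ·
  (1,2): δ = 67.80°  ·
  (1,3): δ = 77.33°  ·
  (2,3): δ = 34.87°  ✓
antipodal pairs: 2

count = 2; pairs: (0,2), (2,3)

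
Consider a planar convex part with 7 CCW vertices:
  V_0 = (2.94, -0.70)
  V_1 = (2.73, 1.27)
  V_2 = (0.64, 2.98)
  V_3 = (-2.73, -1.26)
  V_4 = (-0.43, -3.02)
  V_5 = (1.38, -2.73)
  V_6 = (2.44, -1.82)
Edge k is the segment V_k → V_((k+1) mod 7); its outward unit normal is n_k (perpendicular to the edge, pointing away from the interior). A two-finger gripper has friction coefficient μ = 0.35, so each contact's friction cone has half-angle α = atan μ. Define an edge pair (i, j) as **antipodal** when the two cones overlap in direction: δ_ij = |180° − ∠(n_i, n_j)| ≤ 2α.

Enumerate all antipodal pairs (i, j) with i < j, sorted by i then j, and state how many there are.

count = 3; pairs: (1,3), (2,5), (2,6)

α = atan 0.35 = 19.29°;  2α = 38.58°
n_0 = (+0.9944, +0.1060)
n_1 = (+0.6332, +0.7740)
n_2 = (-0.7828, +0.6222)
n_3 = (-0.6077, -0.7942)
n_4 = (+0.1582, -0.9874)
n_5 = (+0.6514, -0.7588)
n_6 = (+0.9131, -0.4077)
  (0,1): δ = 135.37°  ·
  (0,2): δ = 44.56°  ·
  (0,3): δ = 46.49°  ·
  (0,4): δ = 93.02°  ·
  (0,5): δ = 124.56°  ·
  (0,6): δ = 149.86°  ·
  (1,2): δ = 89.19°  ·
  (1,3): δ = 1.87°  ✓
  (1,4): δ = 48.39°  ·
  (1,5): δ = 79.94°  ·
  (1,6): δ = 105.23°  ·
  (2,3): δ = 88.95°  ·
  (2,4): δ = 42.42°  ·
  (2,5): δ = 10.88°  ✓
  (2,6): δ = 14.42°  ✓
  (3,4): δ = 133.47°  ·
  (3,5): δ = 101.93°  ·
  (3,6): δ = 76.63°  ·
  (4,5): δ = 148.46°  ·
  (4,6): δ = 123.16°  ·
  (5,6): δ = 154.70°  ·
antipodal pairs: 3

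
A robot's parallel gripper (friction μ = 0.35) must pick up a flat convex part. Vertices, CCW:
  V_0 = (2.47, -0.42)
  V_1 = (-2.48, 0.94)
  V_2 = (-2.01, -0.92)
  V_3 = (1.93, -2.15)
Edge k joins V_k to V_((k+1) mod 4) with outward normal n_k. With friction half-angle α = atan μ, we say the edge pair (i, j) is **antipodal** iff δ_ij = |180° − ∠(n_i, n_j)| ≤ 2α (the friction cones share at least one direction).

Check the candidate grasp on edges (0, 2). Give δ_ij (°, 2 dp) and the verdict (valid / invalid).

α = atan 0.35 = 19.29°;  2α = 38.58°
edge 0: e_0 = (-4.95, +1.36);  n_0 = (+0.2649, +0.9643)
edge 2: e_2 = (+3.94, -1.23);  n_2 = (-0.2980, -0.9546)
∠(n_0, n_2) = 178.03°
δ = |180° − 178.03°| = 1.97°
1.97° ≤ 2α = 38.58°  →  valid

δ = 1.97°, valid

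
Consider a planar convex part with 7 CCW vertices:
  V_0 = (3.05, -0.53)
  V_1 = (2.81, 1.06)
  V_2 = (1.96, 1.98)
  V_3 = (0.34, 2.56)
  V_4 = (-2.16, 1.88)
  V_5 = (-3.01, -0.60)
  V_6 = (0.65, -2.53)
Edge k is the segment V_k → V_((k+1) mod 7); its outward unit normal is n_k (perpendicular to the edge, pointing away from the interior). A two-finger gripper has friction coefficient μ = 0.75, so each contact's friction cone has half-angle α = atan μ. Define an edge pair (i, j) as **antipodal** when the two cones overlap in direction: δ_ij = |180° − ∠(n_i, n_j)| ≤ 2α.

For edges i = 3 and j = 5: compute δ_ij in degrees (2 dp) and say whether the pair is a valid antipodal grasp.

δ = 43.02°, valid

α = atan 0.75 = 36.87°;  2α = 73.74°
edge 3: e_3 = (-2.50, -0.68);  n_3 = (-0.2625, +0.9649)
edge 5: e_5 = (+3.66, -1.93);  n_5 = (-0.4664, -0.8846)
∠(n_3, n_5) = 136.98°
δ = |180° − 136.98°| = 43.02°
43.02° ≤ 2α = 73.74°  →  valid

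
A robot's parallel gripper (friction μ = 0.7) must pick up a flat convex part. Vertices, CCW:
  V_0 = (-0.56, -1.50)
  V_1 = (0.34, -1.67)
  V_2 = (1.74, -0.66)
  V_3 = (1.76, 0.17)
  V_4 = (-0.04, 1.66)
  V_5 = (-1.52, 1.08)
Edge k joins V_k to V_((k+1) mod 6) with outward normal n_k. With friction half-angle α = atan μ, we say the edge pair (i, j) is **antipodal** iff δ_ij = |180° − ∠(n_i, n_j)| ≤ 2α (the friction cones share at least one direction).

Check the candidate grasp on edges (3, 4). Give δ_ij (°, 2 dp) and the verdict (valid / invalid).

α = atan 0.7 = 34.99°;  2α = 69.98°
edge 3: e_3 = (-1.80, +1.49);  n_3 = (+0.6377, +0.7703)
edge 4: e_4 = (-1.48, -0.58);  n_4 = (-0.3649, +0.9311)
∠(n_3, n_4) = 61.02°
δ = |180° − 61.02°| = 118.98°
118.98° > 2α = 69.98°  →  invalid

δ = 118.98°, invalid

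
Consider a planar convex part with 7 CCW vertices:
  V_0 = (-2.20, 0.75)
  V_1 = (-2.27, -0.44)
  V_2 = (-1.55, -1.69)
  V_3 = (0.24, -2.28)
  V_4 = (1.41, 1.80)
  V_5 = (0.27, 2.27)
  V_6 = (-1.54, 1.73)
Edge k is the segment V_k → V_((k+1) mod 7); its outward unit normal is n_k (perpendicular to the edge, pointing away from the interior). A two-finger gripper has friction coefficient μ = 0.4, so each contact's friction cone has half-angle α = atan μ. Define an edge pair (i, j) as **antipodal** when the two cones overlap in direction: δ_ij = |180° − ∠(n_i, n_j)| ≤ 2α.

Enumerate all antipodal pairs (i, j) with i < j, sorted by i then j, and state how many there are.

count = 5; pairs: (0,3), (1,4), (2,4), (2,5), (3,6)

α = atan 0.4 = 21.80°;  2α = 43.60°
n_0 = (-0.9983, +0.0587)
n_1 = (-0.8665, -0.4991)
n_2 = (-0.3130, -0.9497)
n_3 = (+0.9613, -0.2757)
n_4 = (+0.3812, +0.9245)
n_5 = (-0.2859, +0.9583)
n_6 = (-0.8294, +0.5586)
  (0,1): δ = 146.69°  ·
  (0,2): δ = 104.88°  ·
  (0,3): δ = 12.63°  ✓
  (0,4): δ = 70.96°  ·
  (0,5): δ = 109.98°  ·
  (0,6): δ = 149.41°  ·
  (1,2): δ = 138.18°  ·
  (1,3): δ = 45.94°  ·
  (1,4): δ = 37.65°  ✓
  (1,5): δ = 76.67°  ·
  (1,6): δ = 116.10°  ·
  (2,3): δ = 87.76°  ·
  (2,4): δ = 4.16°  ✓
  (2,5): δ = 34.85°  ✓
  (2,6): δ = 74.28°  ·
  (3,4): δ = 96.40°  ·
  (3,5): δ = 57.39°  ·
  (3,6): δ = 17.96°  ✓
  (4,5): δ = 140.98°  ·
  (4,6): δ = 101.55°  ·
  (5,6): δ = 140.57°  ·
antipodal pairs: 5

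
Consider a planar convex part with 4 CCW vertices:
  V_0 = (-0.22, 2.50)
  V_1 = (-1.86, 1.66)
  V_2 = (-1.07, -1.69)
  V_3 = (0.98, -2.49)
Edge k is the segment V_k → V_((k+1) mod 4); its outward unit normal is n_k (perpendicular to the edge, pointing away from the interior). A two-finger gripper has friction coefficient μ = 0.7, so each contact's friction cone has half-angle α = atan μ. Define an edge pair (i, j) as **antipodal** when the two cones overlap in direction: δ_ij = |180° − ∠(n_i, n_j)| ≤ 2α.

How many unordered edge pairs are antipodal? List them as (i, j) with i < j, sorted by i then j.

α = atan 0.7 = 34.99°;  2α = 69.98°
n_0 = (-0.4559, +0.8900)
n_1 = (-0.9733, -0.2295)
n_2 = (-0.3635, -0.9316)
n_3 = (+0.9723, +0.2338)
  (0,1): δ = 103.85°  ·
  (0,2): δ = 48.44°  ✓
  (0,3): δ = 76.40°  ·
  (1,2): δ = 124.59°  ·
  (1,3): δ = 0.25°  ✓
  (2,3): δ = 55.16°  ✓
antipodal pairs: 3

count = 3; pairs: (0,2), (1,3), (2,3)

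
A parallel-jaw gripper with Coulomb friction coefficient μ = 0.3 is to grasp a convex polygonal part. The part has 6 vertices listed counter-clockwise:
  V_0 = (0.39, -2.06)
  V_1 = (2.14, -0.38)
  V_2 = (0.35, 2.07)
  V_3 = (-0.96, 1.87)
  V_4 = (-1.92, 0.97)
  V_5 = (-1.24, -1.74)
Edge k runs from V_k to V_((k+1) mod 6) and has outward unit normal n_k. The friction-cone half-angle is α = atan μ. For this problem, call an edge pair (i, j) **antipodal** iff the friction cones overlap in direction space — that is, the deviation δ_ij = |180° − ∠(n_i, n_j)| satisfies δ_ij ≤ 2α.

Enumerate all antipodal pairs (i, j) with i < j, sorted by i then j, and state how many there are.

count = 3; pairs: (0,3), (1,4), (2,5)

α = atan 0.3 = 16.70°;  2α = 33.40°
n_0 = (+0.6925, -0.7214)
n_1 = (+0.8075, +0.5899)
n_2 = (-0.1509, +0.9885)
n_3 = (-0.6839, +0.7295)
n_4 = (-0.9699, -0.2434)
n_5 = (-0.1926, -0.9813)
  (0,1): δ = 97.68°  ·
  (0,2): δ = 35.15°  ·
  (0,3): δ = 0.68°  ✓
  (0,4): δ = 60.26°  ·
  (0,5): δ = 125.06°  ·
  (1,2): δ = 117.47°  ·
  (1,3): δ = 83.00°  ·
  (1,4): δ = 22.07°  ✓
  (1,5): δ = 42.74°  ·
  (2,3): δ = 145.53°  ·
  (2,4): δ = 84.59°  ·
  (2,5): δ = 19.79°  ✓
  (3,4): δ = 119.07°  ·
  (3,5): δ = 54.26°  ·
  (4,5): δ = 115.19°  ·
antipodal pairs: 3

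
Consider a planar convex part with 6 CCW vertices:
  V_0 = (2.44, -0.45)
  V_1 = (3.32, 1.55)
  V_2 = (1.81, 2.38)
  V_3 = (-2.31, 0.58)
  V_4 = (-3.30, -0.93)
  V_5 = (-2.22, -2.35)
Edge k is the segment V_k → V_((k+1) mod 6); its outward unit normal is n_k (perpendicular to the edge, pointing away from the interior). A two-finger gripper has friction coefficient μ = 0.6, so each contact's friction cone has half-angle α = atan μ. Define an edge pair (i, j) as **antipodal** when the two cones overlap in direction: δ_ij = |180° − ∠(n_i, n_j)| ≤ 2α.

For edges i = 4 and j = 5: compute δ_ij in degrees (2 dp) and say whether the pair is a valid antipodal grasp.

α = atan 0.6 = 30.96°;  2α = 61.93°
edge 4: e_4 = (+1.08, -1.42);  n_4 = (-0.7959, -0.6054)
edge 5: e_5 = (+4.66, +1.90);  n_5 = (+0.3775, -0.9260)
∠(n_4, n_5) = 74.93°
δ = |180° − 74.93°| = 105.07°
105.07° > 2α = 61.93°  →  invalid

δ = 105.07°, invalid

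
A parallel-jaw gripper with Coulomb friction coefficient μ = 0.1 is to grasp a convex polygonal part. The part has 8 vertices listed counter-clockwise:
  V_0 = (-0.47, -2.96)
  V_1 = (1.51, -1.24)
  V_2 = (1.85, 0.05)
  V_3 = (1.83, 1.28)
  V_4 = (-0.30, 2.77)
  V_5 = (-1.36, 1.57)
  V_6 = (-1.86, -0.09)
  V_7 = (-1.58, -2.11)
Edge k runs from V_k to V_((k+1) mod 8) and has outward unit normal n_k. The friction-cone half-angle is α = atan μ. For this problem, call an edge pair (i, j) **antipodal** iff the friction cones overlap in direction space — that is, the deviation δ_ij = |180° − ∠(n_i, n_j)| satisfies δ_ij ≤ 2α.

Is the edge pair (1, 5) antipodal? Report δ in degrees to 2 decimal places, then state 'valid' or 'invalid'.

δ = 2.00°, valid

α = atan 0.1 = 5.71°;  2α = 11.42°
edge 1: e_1 = (+0.34, +1.29);  n_1 = (+0.9670, -0.2549)
edge 5: e_5 = (-0.50, -1.66);  n_5 = (-0.9575, +0.2884)
∠(n_1, n_5) = 178.00°
δ = |180° − 178.00°| = 2.00°
2.00° ≤ 2α = 11.42°  →  valid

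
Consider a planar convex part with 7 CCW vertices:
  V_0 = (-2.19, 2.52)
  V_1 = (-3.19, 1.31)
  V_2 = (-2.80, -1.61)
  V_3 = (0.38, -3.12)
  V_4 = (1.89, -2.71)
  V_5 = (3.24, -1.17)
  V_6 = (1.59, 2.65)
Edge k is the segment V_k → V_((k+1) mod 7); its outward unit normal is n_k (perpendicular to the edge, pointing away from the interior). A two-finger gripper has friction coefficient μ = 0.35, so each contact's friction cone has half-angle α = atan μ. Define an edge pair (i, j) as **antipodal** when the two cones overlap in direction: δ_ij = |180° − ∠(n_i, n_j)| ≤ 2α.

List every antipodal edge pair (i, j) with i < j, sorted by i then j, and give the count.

α = atan 0.35 = 19.29°;  2α = 38.58°
n_0 = (-0.7708, +0.6370)
n_1 = (-0.9912, -0.1324)
n_2 = (-0.4289, -0.9033)
n_3 = (+0.2620, -0.9651)
n_4 = (+0.7520, -0.6592)
n_5 = (+0.9180, +0.3965)
n_6 = (-0.0344, +0.9994)
  (0,1): δ = 132.82°  ·
  (0,2): δ = 75.83°  ·
  (0,3): δ = 35.24°  ✓
  (0,4): δ = 1.67°  ✓
  (0,5): δ = 62.93°  ·
  (0,6): δ = 131.54°  ·
  (1,2): δ = 123.01°  ·
  (1,3): δ = 82.42°  ·
  (1,4): δ = 48.85°  ·
  (1,5): δ = 15.75°  ✓
  (1,6): δ = 84.36°  ·
  (2,3): δ = 139.41°  ·
  (2,4): δ = 105.84°  ·
  (2,5): δ = 41.24°  ·
  (2,6): δ = 27.37°  ✓
  (3,4): δ = 146.43°  ·
  (3,5): δ = 81.83°  ·
  (3,6): δ = 13.22°  ✓
  (4,5): δ = 115.40°  ·
  (4,6): δ = 46.79°  ·
  (5,6): δ = 111.39°  ·
antipodal pairs: 5

count = 5; pairs: (0,3), (0,4), (1,5), (2,6), (3,6)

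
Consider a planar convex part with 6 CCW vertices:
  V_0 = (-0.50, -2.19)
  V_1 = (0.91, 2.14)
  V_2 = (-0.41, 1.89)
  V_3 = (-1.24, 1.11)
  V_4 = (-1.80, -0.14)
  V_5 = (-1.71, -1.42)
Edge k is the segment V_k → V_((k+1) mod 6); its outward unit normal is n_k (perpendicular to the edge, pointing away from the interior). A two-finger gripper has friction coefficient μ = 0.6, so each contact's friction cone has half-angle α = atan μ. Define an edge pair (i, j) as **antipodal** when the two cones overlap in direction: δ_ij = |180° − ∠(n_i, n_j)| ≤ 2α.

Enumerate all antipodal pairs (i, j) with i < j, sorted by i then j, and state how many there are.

count = 5; pairs: (0,1), (0,2), (0,3), (0,4), (1,5)

α = atan 0.6 = 30.96°;  2α = 61.93°
n_0 = (+0.9509, -0.3096)
n_1 = (-0.1861, +0.9825)
n_2 = (-0.6848, +0.7287)
n_3 = (-0.9126, +0.4088)
n_4 = (-0.9975, -0.0701)
n_5 = (-0.5369, -0.8437)
  (0,1): δ = 61.24°  ✓
  (0,2): δ = 28.74°  ✓
  (0,3): δ = 6.10°  ✓
  (0,4): δ = 22.06°  ✓
  (0,5): δ = 75.57°  ·
  (1,2): δ = 147.50°  ·
  (1,3): δ = 124.86°  ·
  (1,4): δ = 96.70°  ·
  (1,5): δ = 43.20°  ✓
  (2,3): δ = 157.35°  ·
  (2,4): δ = 129.20°  ·
  (2,5): δ = 75.69°  ·
  (3,4): δ = 151.85°  ·
  (3,5): δ = 98.34°  ·
  (4,5): δ = 126.49°  ·
antipodal pairs: 5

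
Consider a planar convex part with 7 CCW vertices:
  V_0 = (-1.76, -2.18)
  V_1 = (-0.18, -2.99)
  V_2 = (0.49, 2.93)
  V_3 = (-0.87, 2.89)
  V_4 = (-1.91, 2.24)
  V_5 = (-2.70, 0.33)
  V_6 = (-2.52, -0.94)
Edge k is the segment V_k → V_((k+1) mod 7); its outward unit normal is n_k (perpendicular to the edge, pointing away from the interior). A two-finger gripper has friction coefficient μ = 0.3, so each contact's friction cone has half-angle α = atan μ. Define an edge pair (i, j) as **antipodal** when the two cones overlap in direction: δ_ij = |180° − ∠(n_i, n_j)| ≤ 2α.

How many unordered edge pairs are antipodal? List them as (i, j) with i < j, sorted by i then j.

count = 3; pairs: (0,2), (1,4), (1,5)

α = atan 0.3 = 16.70°;  2α = 33.40°
n_0 = (-0.4562, -0.8899)
n_1 = (+0.9937, -0.1125)
n_2 = (-0.0294, +0.9996)
n_3 = (-0.5300, +0.8480)
n_4 = (-0.9241, +0.3822)
n_5 = (-0.9901, -0.1403)
n_6 = (-0.8526, -0.5226)
  (0,1): δ = 69.31°  ·
  (0,2): δ = 28.83°  ✓
  (0,3): δ = 59.15°  ·
  (0,4): δ = 94.67°  ·
  (0,5): δ = 125.21°  ·
  (0,6): δ = 148.65°  ·
  (1,2): δ = 81.86°  ·
  (1,3): δ = 51.54°  ·
  (1,4): δ = 16.01°  ✓
  (1,5): δ = 14.52°  ✓
  (1,6): δ = 37.96°  ·
  (2,3): δ = 149.68°  ·
  (2,4): δ = 114.16°  ·
  (2,5): δ = 83.62°  ·
  (2,6): δ = 60.18°  ·
  (3,4): δ = 144.48°  ·
  (3,5): δ = 113.94°  ·
  (3,6): δ = 90.50°  ·
  (4,5): δ = 149.46°  ·
  (4,6): δ = 126.03°  ·
  (5,6): δ = 156.56°  ·
antipodal pairs: 3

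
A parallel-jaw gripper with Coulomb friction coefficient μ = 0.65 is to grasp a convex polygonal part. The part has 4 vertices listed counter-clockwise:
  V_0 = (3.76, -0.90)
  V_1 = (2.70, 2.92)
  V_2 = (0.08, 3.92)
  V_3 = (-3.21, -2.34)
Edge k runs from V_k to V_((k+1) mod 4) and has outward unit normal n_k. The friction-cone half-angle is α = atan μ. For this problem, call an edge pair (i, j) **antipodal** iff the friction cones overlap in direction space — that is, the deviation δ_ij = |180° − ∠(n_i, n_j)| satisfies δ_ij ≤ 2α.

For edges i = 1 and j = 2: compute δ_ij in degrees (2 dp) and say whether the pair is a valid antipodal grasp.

δ = 96.83°, invalid

α = atan 0.65 = 33.02°;  2α = 66.05°
edge 1: e_1 = (-2.62, +1.00);  n_1 = (+0.3566, +0.9343)
edge 2: e_2 = (-3.29, -6.26);  n_2 = (-0.8852, +0.4652)
∠(n_1, n_2) = 83.17°
δ = |180° − 83.17°| = 96.83°
96.83° > 2α = 66.05°  →  invalid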